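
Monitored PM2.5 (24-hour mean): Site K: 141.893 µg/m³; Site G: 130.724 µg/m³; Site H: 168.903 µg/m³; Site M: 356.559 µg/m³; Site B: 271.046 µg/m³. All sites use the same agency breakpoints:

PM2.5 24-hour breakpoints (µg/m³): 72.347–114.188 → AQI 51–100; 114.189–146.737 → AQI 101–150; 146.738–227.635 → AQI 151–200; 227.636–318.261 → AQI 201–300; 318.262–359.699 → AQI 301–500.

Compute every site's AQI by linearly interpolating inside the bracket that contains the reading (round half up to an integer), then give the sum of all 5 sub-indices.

1166

Site K: 141.893 lies in 114.189–146.737, so I_lo=101, I_hi=150, C_lo=114.189, C_hi=146.737.
(150−101)/(146.737−114.189) × (141.893−114.189) + 101 = 49/32.548 × 27.704 + 101 ≈ 142.71 → 143.
Site G: 130.724 ∈ [114.189, 146.737] ↔ index [101, 150].
101 + (130.724−114.189)·(150−101)/(146.737−114.189) = 101 + 16.535·49/32.548 ≈ 125.89, so AQI = 126.
Site H 168.903: bracket 146.738–227.635 → index 151–200; slope 49/80.897, offset 22.165.
AQI = 151 + 49/80.897·22.165 ≈ 164.43 ⇒ 164.
Site M 356.559: bracket 318.262–359.699 → index 301–500; slope 199/41.437, offset 38.297.
AQI = 301 + 199/41.437·38.297 ≈ 484.92 ⇒ 485.
Site B 271.046: bracket 227.636–318.261 → index 201–300; slope 99/90.625, offset 43.410.
AQI = 201 + 99/90.625·43.410 ≈ 248.42 ⇒ 248.
AQIs: Site K=143, Site G=126, Site H=164, Site M=485, Site B=248. Sum = 143 + 126 + 164 + 485 + 248 = 1166.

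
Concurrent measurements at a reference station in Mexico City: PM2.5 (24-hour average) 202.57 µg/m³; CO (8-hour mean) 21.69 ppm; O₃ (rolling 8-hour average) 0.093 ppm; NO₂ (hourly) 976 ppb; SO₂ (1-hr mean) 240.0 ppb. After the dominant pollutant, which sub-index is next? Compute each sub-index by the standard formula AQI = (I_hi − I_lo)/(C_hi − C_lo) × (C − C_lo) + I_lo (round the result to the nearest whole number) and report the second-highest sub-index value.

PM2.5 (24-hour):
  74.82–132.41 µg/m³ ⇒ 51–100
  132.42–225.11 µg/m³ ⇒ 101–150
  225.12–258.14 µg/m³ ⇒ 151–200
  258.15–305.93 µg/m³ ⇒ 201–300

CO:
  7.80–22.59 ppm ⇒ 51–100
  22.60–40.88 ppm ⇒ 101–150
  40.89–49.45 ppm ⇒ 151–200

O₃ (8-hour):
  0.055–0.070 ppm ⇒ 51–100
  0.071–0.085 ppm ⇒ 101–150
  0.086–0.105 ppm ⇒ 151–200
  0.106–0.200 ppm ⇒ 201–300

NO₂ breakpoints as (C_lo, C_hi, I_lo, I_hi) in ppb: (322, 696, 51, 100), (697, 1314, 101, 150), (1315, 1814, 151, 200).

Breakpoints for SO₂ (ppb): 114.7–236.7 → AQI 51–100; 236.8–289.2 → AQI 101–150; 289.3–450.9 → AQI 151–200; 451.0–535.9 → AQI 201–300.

PM2.5: 202.57 lies in 132.42–225.11, so I_lo=101, I_hi=150, C_lo=132.42, C_hi=225.11.
(150−101)/(225.11−132.42) × (202.57−132.42) + 101 = 49/92.69 × 70.15 + 101 ≈ 138.08 → 138.
CO: row 7.80–22.59 (AQI 51–100). (100−51)·(21.69−7.80)/(22.59−7.80) + 51 = 49·13.89/14.79 + 51 ≈ 97.02 → 97.
O₃: row 0.086–0.105 (AQI 151–200). (200−151)·(0.093−0.086)/(0.105−0.086) + 151 = 49·0.007/0.019 + 151 ≈ 169.05 → 169.
NO₂: 976 ∈ [697, 1314] ↔ index [101, 150].
101 + (976−697)·(150−101)/(1314−697) = 101 + 279·49/617 ≈ 123.16, so AQI = 123.
SO₂: 240.0 lies in 236.8–289.2, so I_lo=101, I_hi=150, C_lo=236.8, C_hi=289.2.
(150−101)/(289.2−236.8) × (240.0−236.8) + 101 = 49/52.4 × 3.2 + 101 ≈ 103.99 → 104.
Sub-indices: PM2.5→138, CO→97, O₃→169, NO₂→123, SO₂→104. Ranked high→low: 169, 138, 123, 104, 97. Second-highest sub-index = 138.

138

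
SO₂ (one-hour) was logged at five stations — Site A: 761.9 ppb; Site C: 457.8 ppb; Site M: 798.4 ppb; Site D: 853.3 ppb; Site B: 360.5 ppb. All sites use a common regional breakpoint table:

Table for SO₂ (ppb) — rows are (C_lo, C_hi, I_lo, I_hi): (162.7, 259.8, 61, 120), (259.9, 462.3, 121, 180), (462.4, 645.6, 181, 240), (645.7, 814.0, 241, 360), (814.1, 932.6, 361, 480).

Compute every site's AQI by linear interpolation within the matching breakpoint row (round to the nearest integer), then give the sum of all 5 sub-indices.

1401

Site A: row 645.7–814.0 (AQI 241–360). (360−241)·(761.9−645.7)/(814.0−645.7) + 241 = 119·116.2/168.3 + 241 ≈ 323.16 → 323.
Site C: 457.8 lies in 259.9–462.3, so I_lo=121, I_hi=180, C_lo=259.9, C_hi=462.3.
(180−121)/(462.3−259.9) × (457.8−259.9) + 121 = 59/202.4 × 197.9 + 121 ≈ 178.69 → 179.
Site M 798.4: bracket 645.7–814.0 → index 241–360; slope 119/168.3, offset 152.7.
AQI = 241 + 119/168.3·152.7 ≈ 348.97 ⇒ 349.
Site D 853.3: bracket 814.1–932.6 → index 361–480; slope 119/118.5, offset 39.2.
AQI = 361 + 119/118.5·39.2 ≈ 400.37 ⇒ 400.
Site B 360.5: bracket 259.9–462.3 → index 121–180; slope 59/202.4, offset 100.6.
AQI = 121 + 59/202.4·100.6 ≈ 150.33 ⇒ 150.
AQIs: Site A=323, Site C=179, Site M=349, Site D=400, Site B=150. Sum = 323 + 179 + 349 + 400 + 150 = 1401.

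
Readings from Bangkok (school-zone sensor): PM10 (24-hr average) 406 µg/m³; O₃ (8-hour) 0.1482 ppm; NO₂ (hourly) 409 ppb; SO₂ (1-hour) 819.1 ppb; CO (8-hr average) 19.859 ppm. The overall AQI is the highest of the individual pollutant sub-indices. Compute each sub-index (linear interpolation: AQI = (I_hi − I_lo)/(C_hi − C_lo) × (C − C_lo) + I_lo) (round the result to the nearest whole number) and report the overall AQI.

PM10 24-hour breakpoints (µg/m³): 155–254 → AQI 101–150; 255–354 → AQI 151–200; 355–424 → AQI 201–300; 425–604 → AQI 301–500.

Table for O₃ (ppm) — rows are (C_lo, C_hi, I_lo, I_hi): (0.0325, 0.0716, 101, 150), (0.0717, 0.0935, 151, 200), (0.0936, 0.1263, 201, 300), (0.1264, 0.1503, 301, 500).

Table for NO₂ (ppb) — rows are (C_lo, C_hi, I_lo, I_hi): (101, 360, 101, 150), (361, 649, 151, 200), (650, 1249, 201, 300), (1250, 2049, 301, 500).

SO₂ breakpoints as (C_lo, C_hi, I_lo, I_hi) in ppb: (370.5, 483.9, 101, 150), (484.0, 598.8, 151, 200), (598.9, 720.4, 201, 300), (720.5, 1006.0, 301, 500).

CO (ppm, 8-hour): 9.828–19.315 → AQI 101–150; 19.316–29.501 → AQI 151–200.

PM10: 406 ∈ [355, 424] ↔ index [201, 300].
201 + (406−355)·(300−201)/(424−355) = 201 + 51·99/69 ≈ 274.17, so AQI = 274.
O₃: 0.1482 lies in 0.1264–0.1503, so I_lo=301, I_hi=500, C_lo=0.1264, C_hi=0.1503.
(500−301)/(0.1503−0.1264) × (0.1482−0.1264) + 301 = 199/0.0239 × 0.0218 + 301 ≈ 482.51 → 483.
NO₂: 409 lies in 361–649, so I_lo=151, I_hi=200, C_lo=361, C_hi=649.
(200−151)/(649−361) × (409−361) + 151 = 49/288 × 48 + 151 ≈ 159.17 → 159.
SO₂ 819.1: bracket 720.5–1006.0 → index 301–500; slope 199/285.5, offset 98.6.
AQI = 301 + 199/285.5·98.6 ≈ 369.73 ⇒ 370.
CO: 19.859 ∈ [19.316, 29.501] ↔ index [151, 200].
151 + (19.859−19.316)·(200−151)/(29.501−19.316) = 151 + 0.543·49/10.185 ≈ 153.61, so AQI = 154.
Sub-indices: PM10→274, O₃→483, NO₂→159, SO₂→370, CO→154. Overall AQI = max = 483; dominant pollutant is O₃.
AQI 483: Hazardous.

483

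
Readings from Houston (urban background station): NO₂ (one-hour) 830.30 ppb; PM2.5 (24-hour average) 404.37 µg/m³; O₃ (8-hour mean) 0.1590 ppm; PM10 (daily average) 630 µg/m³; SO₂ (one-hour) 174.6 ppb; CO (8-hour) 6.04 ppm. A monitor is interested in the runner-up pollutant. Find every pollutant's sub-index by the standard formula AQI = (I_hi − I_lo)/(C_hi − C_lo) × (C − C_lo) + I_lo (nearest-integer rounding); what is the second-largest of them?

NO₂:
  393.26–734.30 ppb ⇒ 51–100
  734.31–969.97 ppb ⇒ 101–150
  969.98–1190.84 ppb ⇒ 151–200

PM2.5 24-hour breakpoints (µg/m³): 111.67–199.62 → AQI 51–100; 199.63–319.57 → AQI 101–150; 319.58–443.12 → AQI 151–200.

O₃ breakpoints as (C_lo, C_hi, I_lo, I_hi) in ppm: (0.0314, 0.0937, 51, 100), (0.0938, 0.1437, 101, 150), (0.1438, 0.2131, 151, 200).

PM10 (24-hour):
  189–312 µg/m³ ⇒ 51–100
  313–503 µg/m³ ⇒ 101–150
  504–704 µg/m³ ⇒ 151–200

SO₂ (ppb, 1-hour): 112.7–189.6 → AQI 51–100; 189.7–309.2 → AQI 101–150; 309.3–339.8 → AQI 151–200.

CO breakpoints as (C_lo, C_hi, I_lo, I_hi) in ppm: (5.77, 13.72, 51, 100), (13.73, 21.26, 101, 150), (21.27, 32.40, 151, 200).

NO₂: 830.30 lies in 734.31–969.97, so I_lo=101, I_hi=150, C_lo=734.31, C_hi=969.97.
(150−101)/(969.97−734.31) × (830.30−734.31) + 101 = 49/235.66 × 95.99 + 101 ≈ 120.96 → 121.
PM2.5: 404.37 ∈ [319.58, 443.12] ↔ index [151, 200].
151 + (404.37−319.58)·(200−151)/(443.12−319.58) = 151 + 84.79·49/123.54 ≈ 184.63, so AQI = 185.
O₃ 0.1590: bracket 0.1438–0.2131 → index 151–200; slope 49/0.0693, offset 0.0152.
AQI = 151 + 49/0.0693·0.0152 ≈ 161.75 ⇒ 162.
PM10: 630 lies in 504–704, so I_lo=151, I_hi=200, C_lo=504, C_hi=704.
(200−151)/(704−504) × (630−504) + 151 = 49/200 × 126 + 151 ≈ 181.87 → 182.
SO₂ 174.6: bracket 112.7–189.6 → index 51–100; slope 49/76.9, offset 61.9.
AQI = 51 + 49/76.9·61.9 ≈ 90.44 ⇒ 90.
CO 6.04: bracket 5.77–13.72 → index 51–100; slope 49/7.95, offset 0.27.
AQI = 51 + 49/7.95·0.27 ≈ 52.66 ⇒ 53.
Sub-indices: NO₂→121, PM2.5→185, O₃→162, PM10→182, SO₂→90, CO→53. Ranked high→low: 185, 182, 162, 121, 90, 53. Second-highest sub-index = 182.

182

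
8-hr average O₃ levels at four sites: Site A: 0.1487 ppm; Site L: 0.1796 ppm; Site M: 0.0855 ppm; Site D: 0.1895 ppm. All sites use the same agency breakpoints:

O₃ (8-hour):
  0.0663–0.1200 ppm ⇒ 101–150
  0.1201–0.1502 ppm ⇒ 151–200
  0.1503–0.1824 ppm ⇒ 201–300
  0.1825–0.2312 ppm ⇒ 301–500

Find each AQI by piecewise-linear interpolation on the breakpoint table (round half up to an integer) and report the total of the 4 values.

938

Site A: 0.1487 ∈ [0.1201, 0.1502] ↔ index [151, 200].
151 + (0.1487−0.1201)·(200−151)/(0.1502−0.1201) = 151 + 0.0286·49/0.0301 ≈ 197.56, so AQI = 198.
Site L: 0.1796 ∈ [0.1503, 0.1824] ↔ index [201, 300].
201 + (0.1796−0.1503)·(300−201)/(0.1824−0.1503) = 201 + 0.0293·99/0.0321 ≈ 291.36, so AQI = 291.
Site M: row 0.0663–0.1200 (AQI 101–150). (150−101)·(0.0855−0.0663)/(0.1200−0.0663) + 101 = 49·0.0192/0.0537 + 101 ≈ 118.52 → 119.
Site D 0.1895: bracket 0.1825–0.2312 → index 301–500; slope 199/0.0487, offset 0.0070.
AQI = 301 + 199/0.0487·0.0070 ≈ 329.60 ⇒ 330.
AQIs: Site A=198, Site L=291, Site M=119, Site D=330. Sum = 198 + 291 + 119 + 330 = 938.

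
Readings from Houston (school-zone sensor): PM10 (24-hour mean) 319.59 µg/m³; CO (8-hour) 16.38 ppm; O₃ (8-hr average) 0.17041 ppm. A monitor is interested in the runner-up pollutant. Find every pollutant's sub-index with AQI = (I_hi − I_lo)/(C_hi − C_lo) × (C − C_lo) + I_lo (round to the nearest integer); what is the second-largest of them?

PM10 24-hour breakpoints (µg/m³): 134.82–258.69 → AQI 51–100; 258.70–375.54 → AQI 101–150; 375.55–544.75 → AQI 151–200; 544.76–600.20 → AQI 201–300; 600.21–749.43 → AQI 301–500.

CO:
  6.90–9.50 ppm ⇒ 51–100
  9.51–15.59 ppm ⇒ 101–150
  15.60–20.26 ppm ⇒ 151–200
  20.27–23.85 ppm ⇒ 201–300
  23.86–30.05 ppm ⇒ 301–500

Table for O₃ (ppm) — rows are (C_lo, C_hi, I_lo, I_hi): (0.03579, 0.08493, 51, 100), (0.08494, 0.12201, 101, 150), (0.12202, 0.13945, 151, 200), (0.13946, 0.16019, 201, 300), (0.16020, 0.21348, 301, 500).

PM10: 319.59 ∈ [258.70, 375.54] ↔ index [101, 150].
101 + (319.59−258.70)·(150−101)/(375.54−258.70) = 101 + 60.89·49/116.84 ≈ 126.54, so AQI = 127.
CO: 16.38 ∈ [15.60, 20.26] ↔ index [151, 200].
151 + (16.38−15.60)·(200−151)/(20.26−15.60) = 151 + 0.78·49/4.66 ≈ 159.20, so AQI = 159.
O₃: row 0.16020–0.21348 (AQI 301–500). (500−301)·(0.17041−0.16020)/(0.21348−0.16020) + 301 = 199·0.01021/0.05328 + 301 ≈ 339.13 → 339.
Sub-indices: PM10→127, CO→159, O₃→339. Ranked high→low: 339, 159, 127. Second-highest sub-index = 159.

159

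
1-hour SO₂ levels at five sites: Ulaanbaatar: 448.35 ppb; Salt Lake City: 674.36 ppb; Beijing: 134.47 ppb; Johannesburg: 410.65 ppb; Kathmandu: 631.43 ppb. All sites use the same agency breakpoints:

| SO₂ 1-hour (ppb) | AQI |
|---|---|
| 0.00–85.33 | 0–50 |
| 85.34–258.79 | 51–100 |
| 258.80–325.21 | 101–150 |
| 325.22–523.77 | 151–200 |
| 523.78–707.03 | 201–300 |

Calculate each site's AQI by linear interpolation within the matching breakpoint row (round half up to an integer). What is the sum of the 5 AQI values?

959

Ulaanbaatar: 448.35 ∈ [325.22, 523.77] ↔ index [151, 200].
151 + (448.35−325.22)·(200−151)/(523.77−325.22) = 151 + 123.13·49/198.55 ≈ 181.39, so AQI = 181.
Salt Lake City: 674.36 lies in 523.78–707.03, so I_lo=201, I_hi=300, C_lo=523.78, C_hi=707.03.
(300−201)/(707.03−523.78) × (674.36−523.78) + 201 = 99/183.25 × 150.58 + 201 ≈ 282.35 → 282.
Beijing 134.47: bracket 85.34–258.79 → index 51–100; slope 49/173.45, offset 49.13.
AQI = 51 + 49/173.45·49.13 ≈ 64.88 ⇒ 65.
Johannesburg: 410.65 lies in 325.22–523.77, so I_lo=151, I_hi=200, C_lo=325.22, C_hi=523.77.
(200−151)/(523.77−325.22) × (410.65−325.22) + 151 = 49/198.55 × 85.43 + 151 ≈ 172.08 → 172.
Kathmandu: 631.43 ∈ [523.78, 707.03] ↔ index [201, 300].
201 + (631.43−523.78)·(300−201)/(707.03−523.78) = 201 + 107.65·99/183.25 ≈ 259.16, so AQI = 259.
AQIs: Ulaanbaatar=181, Salt Lake City=282, Beijing=65, Johannesburg=172, Kathmandu=259. Sum = 181 + 282 + 65 + 172 + 259 = 959.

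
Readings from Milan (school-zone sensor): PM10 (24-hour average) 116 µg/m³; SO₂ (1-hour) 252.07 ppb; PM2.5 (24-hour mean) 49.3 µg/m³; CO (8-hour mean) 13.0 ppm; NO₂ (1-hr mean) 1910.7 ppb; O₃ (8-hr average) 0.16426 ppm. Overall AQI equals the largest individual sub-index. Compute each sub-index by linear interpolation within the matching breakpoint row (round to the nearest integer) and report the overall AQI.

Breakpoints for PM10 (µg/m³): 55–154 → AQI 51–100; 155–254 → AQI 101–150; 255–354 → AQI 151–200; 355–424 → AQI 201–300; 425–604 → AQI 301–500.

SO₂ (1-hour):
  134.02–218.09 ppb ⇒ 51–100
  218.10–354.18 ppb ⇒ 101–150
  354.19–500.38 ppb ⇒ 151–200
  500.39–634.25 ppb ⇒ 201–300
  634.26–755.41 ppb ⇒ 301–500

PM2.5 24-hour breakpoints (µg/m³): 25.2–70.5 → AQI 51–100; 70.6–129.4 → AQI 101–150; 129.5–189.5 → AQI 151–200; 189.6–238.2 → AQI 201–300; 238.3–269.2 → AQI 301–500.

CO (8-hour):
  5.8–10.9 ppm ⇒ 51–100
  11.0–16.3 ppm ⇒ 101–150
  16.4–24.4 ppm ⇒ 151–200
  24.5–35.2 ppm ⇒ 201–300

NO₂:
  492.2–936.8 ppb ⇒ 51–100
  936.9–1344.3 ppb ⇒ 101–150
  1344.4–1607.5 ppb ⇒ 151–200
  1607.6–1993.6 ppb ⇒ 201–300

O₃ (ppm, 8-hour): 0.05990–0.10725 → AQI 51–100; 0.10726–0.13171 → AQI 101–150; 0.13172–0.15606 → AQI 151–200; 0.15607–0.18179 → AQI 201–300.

279

PM10: 116 lies in 55–154, so I_lo=51, I_hi=100, C_lo=55, C_hi=154.
(100−51)/(154−55) × (116−55) + 51 = 49/99 × 61 + 51 ≈ 81.19 → 81.
SO₂: row 218.10–354.18 (AQI 101–150). (150−101)·(252.07−218.10)/(354.18−218.10) + 101 = 49·33.97/136.08 + 101 ≈ 113.23 → 113.
PM2.5: 49.3 lies in 25.2–70.5, so I_lo=51, I_hi=100, C_lo=25.2, C_hi=70.5.
(100−51)/(70.5−25.2) × (49.3−25.2) + 51 = 49/45.3 × 24.1 + 51 ≈ 77.07 → 77.
CO: row 11.0–16.3 (AQI 101–150). (150−101)·(13.0−11.0)/(16.3−11.0) + 101 = 49·2.0/5.3 + 101 ≈ 119.49 → 119.
NO₂: 1910.7 ∈ [1607.6, 1993.6] ↔ index [201, 300].
201 + (1910.7−1607.6)·(300−201)/(1993.6−1607.6) = 201 + 303.1·99/386.0 ≈ 278.74, so AQI = 279.
O₃: 0.16426 lies in 0.15607–0.18179, so I_lo=201, I_hi=300, C_lo=0.15607, C_hi=0.18179.
(300−201)/(0.18179−0.15607) × (0.16426−0.15607) + 201 = 99/0.02572 × 0.00819 + 201 ≈ 232.52 → 233.
Sub-indices: PM10→81, SO₂→113, PM2.5→77, CO→119, NO₂→279, O₃→233. Overall AQI = max = 279; dominant pollutant is NO₂.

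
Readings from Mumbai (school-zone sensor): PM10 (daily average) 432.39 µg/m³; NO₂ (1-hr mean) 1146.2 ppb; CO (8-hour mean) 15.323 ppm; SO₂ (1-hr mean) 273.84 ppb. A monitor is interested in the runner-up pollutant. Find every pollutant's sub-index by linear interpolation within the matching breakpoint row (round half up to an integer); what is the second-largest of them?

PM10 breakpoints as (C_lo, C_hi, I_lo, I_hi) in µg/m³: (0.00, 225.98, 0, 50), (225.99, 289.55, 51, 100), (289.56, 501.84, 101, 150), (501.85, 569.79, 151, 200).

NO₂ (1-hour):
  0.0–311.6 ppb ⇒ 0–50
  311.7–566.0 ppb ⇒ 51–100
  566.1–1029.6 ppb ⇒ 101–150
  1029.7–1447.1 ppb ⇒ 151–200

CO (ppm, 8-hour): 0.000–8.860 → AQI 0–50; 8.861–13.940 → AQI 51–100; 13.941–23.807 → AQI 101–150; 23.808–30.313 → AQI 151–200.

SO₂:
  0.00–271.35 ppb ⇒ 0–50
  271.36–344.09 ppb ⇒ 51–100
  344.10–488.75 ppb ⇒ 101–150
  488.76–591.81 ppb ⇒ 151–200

134

PM10: 432.39 ∈ [289.56, 501.84] ↔ index [101, 150].
101 + (432.39−289.56)·(150−101)/(501.84−289.56) = 101 + 142.83·49/212.28 ≈ 133.97, so AQI = 134.
NO₂: row 1029.7–1447.1 (AQI 151–200). (200−151)·(1146.2−1029.7)/(1447.1−1029.7) + 151 = 49·116.5/417.4 + 151 ≈ 164.68 → 165.
CO: row 13.941–23.807 (AQI 101–150). (150−101)·(15.323−13.941)/(23.807−13.941) + 101 = 49·1.382/9.866 + 101 ≈ 107.86 → 108.
SO₂: 273.84 ∈ [271.36, 344.09] ↔ index [51, 100].
51 + (273.84−271.36)·(100−51)/(344.09−271.36) = 51 + 2.48·49/72.73 ≈ 52.67, so AQI = 53.
Sub-indices: PM10→134, NO₂→165, CO→108, SO₂→53. Ranked high→low: 165, 134, 108, 53. Second-highest sub-index = 134.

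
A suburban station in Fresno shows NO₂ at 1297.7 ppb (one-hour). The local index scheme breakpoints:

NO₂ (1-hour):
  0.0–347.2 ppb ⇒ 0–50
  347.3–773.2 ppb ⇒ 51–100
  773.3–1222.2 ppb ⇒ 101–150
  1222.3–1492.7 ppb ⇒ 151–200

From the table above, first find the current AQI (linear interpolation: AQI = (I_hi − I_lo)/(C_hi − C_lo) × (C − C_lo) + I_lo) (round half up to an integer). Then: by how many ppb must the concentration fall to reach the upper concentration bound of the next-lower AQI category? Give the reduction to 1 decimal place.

75.5

NO₂: 1297.7 ∈ [1222.3, 1492.7] ↔ index [151, 200].
151 + (1297.7−1222.3)·(200−151)/(1492.7−1222.3) = 151 + 75.4·49/270.4 ≈ 164.66, so AQI = 165.
Current AQI 165 is in the Unhealthy range (151–200). The next-lower category tops out at AQI 150, whose upper concentration bound is 1222.2 ppb.
Reduction needed = 1297.7 − 1222.2 = 75.5 ppb.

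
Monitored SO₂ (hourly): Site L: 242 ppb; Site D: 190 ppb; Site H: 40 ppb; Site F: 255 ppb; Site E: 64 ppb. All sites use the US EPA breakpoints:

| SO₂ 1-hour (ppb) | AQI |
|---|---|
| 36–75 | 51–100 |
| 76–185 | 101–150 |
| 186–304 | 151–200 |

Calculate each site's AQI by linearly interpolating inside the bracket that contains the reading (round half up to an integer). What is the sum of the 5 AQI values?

649

Site L 242: bracket 186–304 → index 151–200; slope 49/118, offset 56.
AQI = 151 + 49/118·56 ≈ 174.25 ⇒ 174.
Site D: 190 lies in 186–304, so I_lo=151, I_hi=200, C_lo=186, C_hi=304.
(200−151)/(304−186) × (190−186) + 151 = 49/118 × 4 + 151 ≈ 152.66 → 153.
Site H: 40 lies in 36–75, so I_lo=51, I_hi=100, C_lo=36, C_hi=75.
(100−51)/(75−36) × (40−36) + 51 = 49/39 × 4 + 51 ≈ 56.03 → 56.
Site F 255: bracket 186–304 → index 151–200; slope 49/118, offset 69.
AQI = 151 + 49/118·69 ≈ 179.65 ⇒ 180.
Site E: 64 lies in 36–75, so I_lo=51, I_hi=100, C_lo=36, C_hi=75.
(100−51)/(75−36) × (64−36) + 51 = 49/39 × 28 + 51 ≈ 86.18 → 86.
AQIs: Site L=174, Site D=153, Site H=56, Site F=180, Site E=86. Sum = 174 + 153 + 56 + 180 + 86 = 649.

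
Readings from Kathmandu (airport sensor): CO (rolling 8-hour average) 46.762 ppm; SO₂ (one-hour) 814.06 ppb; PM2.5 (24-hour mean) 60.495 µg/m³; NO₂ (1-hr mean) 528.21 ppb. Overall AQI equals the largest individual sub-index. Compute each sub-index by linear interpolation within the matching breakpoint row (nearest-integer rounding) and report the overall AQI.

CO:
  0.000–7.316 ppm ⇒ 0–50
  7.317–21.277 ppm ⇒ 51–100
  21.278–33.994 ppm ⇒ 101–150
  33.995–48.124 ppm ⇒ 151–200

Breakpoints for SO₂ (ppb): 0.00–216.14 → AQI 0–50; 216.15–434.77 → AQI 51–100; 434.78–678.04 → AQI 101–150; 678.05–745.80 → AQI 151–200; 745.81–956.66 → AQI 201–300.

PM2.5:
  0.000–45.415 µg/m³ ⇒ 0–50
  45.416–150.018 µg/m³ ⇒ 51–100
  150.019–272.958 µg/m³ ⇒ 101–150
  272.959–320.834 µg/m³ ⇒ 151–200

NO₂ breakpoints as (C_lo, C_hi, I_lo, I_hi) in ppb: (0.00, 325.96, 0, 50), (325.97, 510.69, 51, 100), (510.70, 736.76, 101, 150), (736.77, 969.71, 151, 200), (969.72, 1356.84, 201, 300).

CO 46.762: bracket 33.995–48.124 → index 151–200; slope 49/14.129, offset 12.767.
AQI = 151 + 49/14.129·12.767 ≈ 195.28 ⇒ 195.
SO₂: 814.06 ∈ [745.81, 956.66] ↔ index [201, 300].
201 + (814.06−745.81)·(300−201)/(956.66−745.81) = 201 + 68.25·99/210.85 ≈ 233.05, so AQI = 233.
PM2.5 60.495: bracket 45.416–150.018 → index 51–100; slope 49/104.602, offset 15.079.
AQI = 51 + 49/104.602·15.079 ≈ 58.06 ⇒ 58.
NO₂: 528.21 lies in 510.70–736.76, so I_lo=101, I_hi=150, C_lo=510.70, C_hi=736.76.
(150−101)/(736.76−510.70) × (528.21−510.70) + 101 = 49/226.06 × 17.51 + 101 ≈ 104.80 → 105.
Sub-indices: CO→195, SO₂→233, PM2.5→58, NO₂→105. Overall AQI = max = 233; dominant pollutant is SO₂.
AQI 233: Very Unhealthy.

233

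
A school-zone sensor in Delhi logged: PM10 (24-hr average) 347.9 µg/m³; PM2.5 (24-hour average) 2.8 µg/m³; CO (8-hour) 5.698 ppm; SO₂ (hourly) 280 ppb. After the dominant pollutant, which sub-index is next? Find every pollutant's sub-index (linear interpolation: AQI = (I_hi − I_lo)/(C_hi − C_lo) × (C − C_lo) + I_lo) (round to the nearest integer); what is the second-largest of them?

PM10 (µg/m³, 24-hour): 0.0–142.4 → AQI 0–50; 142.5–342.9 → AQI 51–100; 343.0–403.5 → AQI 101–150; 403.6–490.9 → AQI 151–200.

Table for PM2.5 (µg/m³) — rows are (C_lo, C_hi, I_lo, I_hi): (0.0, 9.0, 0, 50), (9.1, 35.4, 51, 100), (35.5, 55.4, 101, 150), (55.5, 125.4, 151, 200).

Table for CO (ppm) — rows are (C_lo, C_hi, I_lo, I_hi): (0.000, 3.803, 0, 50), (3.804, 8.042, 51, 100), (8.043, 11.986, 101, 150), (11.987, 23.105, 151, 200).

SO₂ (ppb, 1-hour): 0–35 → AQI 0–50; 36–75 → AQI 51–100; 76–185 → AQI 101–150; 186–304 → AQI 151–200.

105

PM10: row 343.0–403.5 (AQI 101–150). (150−101)·(347.9−343.0)/(403.5−343.0) + 101 = 49·4.9/60.5 + 101 ≈ 104.97 → 105.
PM2.5 2.8: bracket 0.0–9.0 → index 0–50; slope 50/9.0, offset 2.8.
AQI = 0 + 50/9.0·2.8 ≈ 15.56 ⇒ 16.
CO 5.698: bracket 3.804–8.042 → index 51–100; slope 49/4.238, offset 1.894.
AQI = 51 + 49/4.238·1.894 ≈ 72.90 ⇒ 73.
SO₂: 280 ∈ [186, 304] ↔ index [151, 200].
151 + (280−186)·(200−151)/(304−186) = 151 + 94·49/118 ≈ 190.03, so AQI = 190.
Sub-indices: PM10→105, PM2.5→16, CO→73, SO₂→190. Ranked high→low: 190, 105, 73, 16. Second-highest sub-index = 105.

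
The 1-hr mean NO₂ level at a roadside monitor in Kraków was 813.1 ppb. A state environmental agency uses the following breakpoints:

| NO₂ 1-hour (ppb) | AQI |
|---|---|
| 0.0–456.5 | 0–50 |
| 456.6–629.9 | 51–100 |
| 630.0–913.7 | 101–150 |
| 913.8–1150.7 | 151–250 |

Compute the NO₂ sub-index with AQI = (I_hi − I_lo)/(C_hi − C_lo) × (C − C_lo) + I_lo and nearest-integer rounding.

NO₂: 813.1 lies in 630.0–913.7, so I_lo=101, I_hi=150, C_lo=630.0, C_hi=913.7.
(150−101)/(913.7−630.0) × (813.1−630.0) + 101 = 49/283.7 × 183.1 + 101 ≈ 132.62 → 133.

133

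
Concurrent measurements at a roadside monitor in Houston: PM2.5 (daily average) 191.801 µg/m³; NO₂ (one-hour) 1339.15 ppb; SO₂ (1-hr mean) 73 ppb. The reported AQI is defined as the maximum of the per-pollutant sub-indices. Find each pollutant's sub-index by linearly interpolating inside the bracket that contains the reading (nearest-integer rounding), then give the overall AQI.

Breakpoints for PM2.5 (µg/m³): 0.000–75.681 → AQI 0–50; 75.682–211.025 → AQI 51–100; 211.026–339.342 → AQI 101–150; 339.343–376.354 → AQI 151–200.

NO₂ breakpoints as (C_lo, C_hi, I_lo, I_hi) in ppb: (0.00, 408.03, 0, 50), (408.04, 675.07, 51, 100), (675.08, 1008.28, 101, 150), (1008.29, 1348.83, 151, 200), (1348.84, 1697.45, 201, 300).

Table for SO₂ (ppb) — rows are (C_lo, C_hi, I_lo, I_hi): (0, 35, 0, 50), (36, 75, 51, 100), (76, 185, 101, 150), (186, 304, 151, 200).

199

PM2.5: row 75.682–211.025 (AQI 51–100). (100−51)·(191.801−75.682)/(211.025−75.682) + 51 = 49·116.119/135.343 + 51 ≈ 93.04 → 93.
NO₂: 1339.15 lies in 1008.29–1348.83, so I_lo=151, I_hi=200, C_lo=1008.29, C_hi=1348.83.
(200−151)/(1348.83−1008.29) × (1339.15−1008.29) + 151 = 49/340.54 × 330.86 + 151 ≈ 198.61 → 199.
SO₂: 73 ∈ [36, 75] ↔ index [51, 100].
51 + (73−36)·(100−51)/(75−36) = 51 + 37·49/39 ≈ 97.49, so AQI = 97.
Sub-indices: PM2.5→93, NO₂→199, SO₂→97. Overall AQI = max = 199; dominant pollutant is NO₂.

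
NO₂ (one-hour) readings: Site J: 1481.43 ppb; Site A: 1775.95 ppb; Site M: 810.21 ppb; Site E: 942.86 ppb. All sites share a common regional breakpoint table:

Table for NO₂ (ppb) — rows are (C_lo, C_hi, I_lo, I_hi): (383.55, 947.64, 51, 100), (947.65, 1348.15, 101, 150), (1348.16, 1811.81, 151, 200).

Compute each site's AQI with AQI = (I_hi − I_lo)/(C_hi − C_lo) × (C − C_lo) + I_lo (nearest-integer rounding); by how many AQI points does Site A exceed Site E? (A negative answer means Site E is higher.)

Site J: 1481.43 ∈ [1348.16, 1811.81] ↔ index [151, 200].
151 + (1481.43−1348.16)·(200−151)/(1811.81−1348.16) = 151 + 133.27·49/463.65 ≈ 165.08, so AQI = 165.
Site A: row 1348.16–1811.81 (AQI 151–200). (200−151)·(1775.95−1348.16)/(1811.81−1348.16) + 151 = 49·427.79/463.65 + 151 ≈ 196.21 → 196.
Site M 810.21: bracket 383.55–947.64 → index 51–100; slope 49/564.09, offset 426.66.
AQI = 51 + 49/564.09·426.66 ≈ 88.06 ⇒ 88.
Site E: row 383.55–947.64 (AQI 51–100). (100−51)·(942.86−383.55)/(947.64−383.55) + 51 = 49·559.31/564.09 + 51 ≈ 99.58 → 100.
AQIs: Site J=165, Site A=196, Site M=88, Site E=100. Site A (196) − Site E (100) = 96.

96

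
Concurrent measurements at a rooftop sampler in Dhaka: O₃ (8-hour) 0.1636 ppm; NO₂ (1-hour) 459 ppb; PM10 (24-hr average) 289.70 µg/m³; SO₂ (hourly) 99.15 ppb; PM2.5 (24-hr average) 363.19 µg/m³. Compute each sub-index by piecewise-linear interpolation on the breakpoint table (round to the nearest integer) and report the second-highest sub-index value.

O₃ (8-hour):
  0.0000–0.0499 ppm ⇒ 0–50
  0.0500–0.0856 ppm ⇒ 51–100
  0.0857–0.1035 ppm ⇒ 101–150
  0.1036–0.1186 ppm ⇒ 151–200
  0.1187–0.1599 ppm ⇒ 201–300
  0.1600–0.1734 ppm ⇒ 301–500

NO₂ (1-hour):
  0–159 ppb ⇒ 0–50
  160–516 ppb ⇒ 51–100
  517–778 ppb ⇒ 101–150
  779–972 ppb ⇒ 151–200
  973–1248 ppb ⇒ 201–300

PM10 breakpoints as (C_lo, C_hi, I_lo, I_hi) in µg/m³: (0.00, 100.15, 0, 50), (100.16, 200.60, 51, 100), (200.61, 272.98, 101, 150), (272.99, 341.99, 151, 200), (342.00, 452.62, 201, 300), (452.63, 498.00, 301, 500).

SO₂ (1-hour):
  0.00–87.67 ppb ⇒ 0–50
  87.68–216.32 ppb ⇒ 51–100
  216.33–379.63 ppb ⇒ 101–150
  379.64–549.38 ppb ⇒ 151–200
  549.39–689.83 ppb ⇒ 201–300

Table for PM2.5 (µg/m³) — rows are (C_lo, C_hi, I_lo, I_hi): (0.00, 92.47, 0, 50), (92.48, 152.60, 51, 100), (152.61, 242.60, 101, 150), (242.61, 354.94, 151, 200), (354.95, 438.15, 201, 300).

O₃: row 0.1600–0.1734 (AQI 301–500). (500−301)·(0.1636−0.1600)/(0.1734−0.1600) + 301 = 199·0.0036/0.0134 + 301 ≈ 354.46 → 354.
NO₂: row 160–516 (AQI 51–100). (100−51)·(459−160)/(516−160) + 51 = 49·299/356 + 51 ≈ 92.15 → 92.
PM10: 289.70 lies in 272.99–341.99, so I_lo=151, I_hi=200, C_lo=272.99, C_hi=341.99.
(200−151)/(341.99−272.99) × (289.70−272.99) + 151 = 49/69.00 × 16.71 + 151 ≈ 162.87 → 163.
SO₂: row 87.68–216.32 (AQI 51–100). (100−51)·(99.15−87.68)/(216.32−87.68) + 51 = 49·11.47/128.64 + 51 ≈ 55.37 → 55.
PM2.5: 363.19 ∈ [354.95, 438.15] ↔ index [201, 300].
201 + (363.19−354.95)·(300−201)/(438.15−354.95) = 201 + 8.24·99/83.20 ≈ 210.80, so AQI = 211.
Sub-indices: O₃→354, NO₂→92, PM10→163, SO₂→55, PM2.5→211. Ranked high→low: 354, 211, 163, 92, 55. Second-highest sub-index = 211.

211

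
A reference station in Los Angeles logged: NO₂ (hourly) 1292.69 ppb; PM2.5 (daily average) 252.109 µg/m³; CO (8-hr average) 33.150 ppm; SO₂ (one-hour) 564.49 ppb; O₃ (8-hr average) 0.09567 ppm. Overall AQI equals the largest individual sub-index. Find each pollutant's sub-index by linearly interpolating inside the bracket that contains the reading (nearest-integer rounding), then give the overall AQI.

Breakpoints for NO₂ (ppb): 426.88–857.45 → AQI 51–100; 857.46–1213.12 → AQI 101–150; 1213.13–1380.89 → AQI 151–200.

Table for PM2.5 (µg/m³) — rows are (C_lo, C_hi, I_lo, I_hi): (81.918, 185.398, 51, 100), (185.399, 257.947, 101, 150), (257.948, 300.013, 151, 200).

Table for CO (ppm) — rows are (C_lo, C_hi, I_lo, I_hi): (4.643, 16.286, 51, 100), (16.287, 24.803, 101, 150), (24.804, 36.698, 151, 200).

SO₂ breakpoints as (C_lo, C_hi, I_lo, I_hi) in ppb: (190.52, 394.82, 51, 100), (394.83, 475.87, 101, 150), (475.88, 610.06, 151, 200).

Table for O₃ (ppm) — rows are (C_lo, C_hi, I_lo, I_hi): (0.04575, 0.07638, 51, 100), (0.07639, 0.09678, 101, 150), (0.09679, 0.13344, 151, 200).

185

NO₂: 1292.69 lies in 1213.13–1380.89, so I_lo=151, I_hi=200, C_lo=1213.13, C_hi=1380.89.
(200−151)/(1380.89−1213.13) × (1292.69−1213.13) + 151 = 49/167.76 × 79.56 + 151 ≈ 174.24 → 174.
PM2.5 252.109: bracket 185.399–257.947 → index 101–150; slope 49/72.548, offset 66.710.
AQI = 101 + 49/72.548·66.710 ≈ 146.06 ⇒ 146.
CO: row 24.804–36.698 (AQI 151–200). (200−151)·(33.150−24.804)/(36.698−24.804) + 151 = 49·8.346/11.894 + 151 ≈ 185.38 → 185.
SO₂: row 475.88–610.06 (AQI 151–200). (200−151)·(564.49−475.88)/(610.06−475.88) + 151 = 49·88.61/134.18 + 151 ≈ 183.36 → 183.
O₃: 0.09567 lies in 0.07639–0.09678, so I_lo=101, I_hi=150, C_lo=0.07639, C_hi=0.09678.
(150−101)/(0.09678−0.07639) × (0.09567−0.07639) + 101 = 49/0.02039 × 0.01928 + 101 ≈ 147.33 → 147.
Sub-indices: NO₂→174, PM2.5→146, CO→185, SO₂→183, O₃→147. Overall AQI = max = 185; dominant pollutant is CO.
AQI 185: Unhealthy.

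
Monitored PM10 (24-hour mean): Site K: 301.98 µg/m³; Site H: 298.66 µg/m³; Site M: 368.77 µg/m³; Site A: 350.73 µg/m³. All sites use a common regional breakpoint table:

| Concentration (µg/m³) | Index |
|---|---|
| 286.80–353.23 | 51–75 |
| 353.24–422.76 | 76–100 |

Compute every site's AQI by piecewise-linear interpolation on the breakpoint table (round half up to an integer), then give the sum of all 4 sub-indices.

Site K: 301.98 ∈ [286.80, 353.23] ↔ index [51, 75].
51 + (301.98−286.80)·(75−51)/(353.23−286.80) = 51 + 15.18·24/66.43 ≈ 56.48, so AQI = 56.
Site H 298.66: bracket 286.80–353.23 → index 51–75; slope 24/66.43, offset 11.86.
AQI = 51 + 24/66.43·11.86 ≈ 55.28 ⇒ 55.
Site M: 368.77 lies in 353.24–422.76, so I_lo=76, I_hi=100, C_lo=353.24, C_hi=422.76.
(100−76)/(422.76−353.24) × (368.77−353.24) + 76 = 24/69.52 × 15.53 + 76 ≈ 81.36 → 81.
Site A: 350.73 ∈ [286.80, 353.23] ↔ index [51, 75].
51 + (350.73−286.80)·(75−51)/(353.23−286.80) = 51 + 63.93·24/66.43 ≈ 74.10, so AQI = 74.
AQIs: Site K=56, Site H=55, Site M=81, Site A=74. Sum = 56 + 55 + 81 + 74 = 266.

266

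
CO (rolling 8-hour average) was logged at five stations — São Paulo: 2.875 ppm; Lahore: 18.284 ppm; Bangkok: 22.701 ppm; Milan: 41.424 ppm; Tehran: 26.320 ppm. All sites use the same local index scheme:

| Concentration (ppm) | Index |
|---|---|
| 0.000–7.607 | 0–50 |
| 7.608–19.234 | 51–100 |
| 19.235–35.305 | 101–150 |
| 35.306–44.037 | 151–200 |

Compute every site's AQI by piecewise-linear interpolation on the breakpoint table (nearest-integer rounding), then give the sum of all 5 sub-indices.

São Paulo 2.875: bracket 0.000–7.607 → index 0–50; slope 50/7.607, offset 2.875.
AQI = 0 + 50/7.607·2.875 ≈ 18.90 ⇒ 19.
Lahore: row 7.608–19.234 (AQI 51–100). (100−51)·(18.284−7.608)/(19.234−7.608) + 51 = 49·10.676/11.626 + 51 ≈ 96.00 → 96.
Bangkok 22.701: bracket 19.235–35.305 → index 101–150; slope 49/16.070, offset 3.466.
AQI = 101 + 49/16.070·3.466 ≈ 111.57 ⇒ 112.
Milan: 41.424 lies in 35.306–44.037, so I_lo=151, I_hi=200, C_lo=35.306, C_hi=44.037.
(200−151)/(44.037−35.306) × (41.424−35.306) + 151 = 49/8.731 × 6.118 + 151 ≈ 185.34 → 185.
Tehran: 26.320 lies in 19.235–35.305, so I_lo=101, I_hi=150, C_lo=19.235, C_hi=35.305.
(150−101)/(35.305−19.235) × (26.320−19.235) + 101 = 49/16.070 × 7.085 + 101 ≈ 122.60 → 123.
AQIs: São Paulo=19, Lahore=96, Bangkok=112, Milan=185, Tehran=123. Sum = 19 + 96 + 112 + 185 + 123 = 535.

535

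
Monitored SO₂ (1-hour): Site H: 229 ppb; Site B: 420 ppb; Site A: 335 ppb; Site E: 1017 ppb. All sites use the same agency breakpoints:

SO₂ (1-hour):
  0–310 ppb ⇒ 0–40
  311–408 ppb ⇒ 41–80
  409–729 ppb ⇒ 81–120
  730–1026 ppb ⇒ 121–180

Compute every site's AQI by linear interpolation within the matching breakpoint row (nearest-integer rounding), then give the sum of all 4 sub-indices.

341

Site H: 229 lies in 0–310, so I_lo=0, I_hi=40, C_lo=0, C_hi=310.
(40−0)/(310−0) × (229−0) + 0 = 40/310 × 229 + 0 ≈ 29.55 → 30.
Site B: row 409–729 (AQI 81–120). (120−81)·(420−409)/(729−409) + 81 = 39·11/320 + 81 ≈ 82.34 → 82.
Site A: 335 lies in 311–408, so I_lo=41, I_hi=80, C_lo=311, C_hi=408.
(80−41)/(408−311) × (335−311) + 41 = 39/97 × 24 + 41 ≈ 50.65 → 51.
Site E: 1017 lies in 730–1026, so I_lo=121, I_hi=180, C_lo=730, C_hi=1026.
(180−121)/(1026−730) × (1017−730) + 121 = 59/296 × 287 + 121 ≈ 178.21 → 178.
AQIs: Site H=30, Site B=82, Site A=51, Site E=178. Sum = 30 + 82 + 51 + 178 = 341.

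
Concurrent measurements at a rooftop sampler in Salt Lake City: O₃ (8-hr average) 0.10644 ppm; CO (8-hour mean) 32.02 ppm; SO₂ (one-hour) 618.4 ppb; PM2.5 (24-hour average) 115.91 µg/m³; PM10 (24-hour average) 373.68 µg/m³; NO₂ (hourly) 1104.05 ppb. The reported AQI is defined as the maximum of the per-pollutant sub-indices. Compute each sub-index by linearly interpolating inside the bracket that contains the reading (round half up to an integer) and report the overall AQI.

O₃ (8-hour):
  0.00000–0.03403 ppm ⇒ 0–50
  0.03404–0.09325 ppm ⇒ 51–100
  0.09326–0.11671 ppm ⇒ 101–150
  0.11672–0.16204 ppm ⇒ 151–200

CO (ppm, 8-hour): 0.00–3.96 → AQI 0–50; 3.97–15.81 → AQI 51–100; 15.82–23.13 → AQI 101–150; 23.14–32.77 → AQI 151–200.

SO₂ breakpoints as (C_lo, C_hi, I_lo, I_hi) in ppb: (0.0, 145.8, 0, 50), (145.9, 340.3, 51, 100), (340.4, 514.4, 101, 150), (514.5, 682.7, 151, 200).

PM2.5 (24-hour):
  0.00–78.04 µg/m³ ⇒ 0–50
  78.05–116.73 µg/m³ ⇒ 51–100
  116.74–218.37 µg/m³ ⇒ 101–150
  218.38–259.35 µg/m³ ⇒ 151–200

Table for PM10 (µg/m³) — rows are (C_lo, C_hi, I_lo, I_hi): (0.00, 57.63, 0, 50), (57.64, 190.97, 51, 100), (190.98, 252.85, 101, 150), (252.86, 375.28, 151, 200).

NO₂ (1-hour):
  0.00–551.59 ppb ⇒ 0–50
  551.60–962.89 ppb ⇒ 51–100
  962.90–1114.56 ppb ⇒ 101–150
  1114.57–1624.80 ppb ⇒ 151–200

O₃ 0.10644: bracket 0.09326–0.11671 → index 101–150; slope 49/0.02345, offset 0.01318.
AQI = 101 + 49/0.02345·0.01318 ≈ 128.54 ⇒ 129.
CO: 32.02 ∈ [23.14, 32.77] ↔ index [151, 200].
151 + (32.02−23.14)·(200−151)/(32.77−23.14) = 151 + 8.88·49/9.63 ≈ 196.18, so AQI = 196.
SO₂: row 514.5–682.7 (AQI 151–200). (200−151)·(618.4−514.5)/(682.7−514.5) + 151 = 49·103.9/168.2 + 151 ≈ 181.27 → 181.
PM2.5: 115.91 ∈ [78.05, 116.73] ↔ index [51, 100].
51 + (115.91−78.05)·(100−51)/(116.73−78.05) = 51 + 37.86·49/38.68 ≈ 98.96, so AQI = 99.
PM10: row 252.86–375.28 (AQI 151–200). (200−151)·(373.68−252.86)/(375.28−252.86) + 151 = 49·120.82/122.42 + 151 ≈ 199.36 → 199.
NO₂: 1104.05 ∈ [962.90, 1114.56] ↔ index [101, 150].
101 + (1104.05−962.90)·(150−101)/(1114.56−962.90) = 101 + 141.15·49/151.66 ≈ 146.60, so AQI = 147.
Sub-indices: O₃→129, CO→196, SO₂→181, PM2.5→99, PM10→199, NO₂→147. Overall AQI = max = 199; dominant pollutant is PM10.
AQI 199: Unhealthy.

199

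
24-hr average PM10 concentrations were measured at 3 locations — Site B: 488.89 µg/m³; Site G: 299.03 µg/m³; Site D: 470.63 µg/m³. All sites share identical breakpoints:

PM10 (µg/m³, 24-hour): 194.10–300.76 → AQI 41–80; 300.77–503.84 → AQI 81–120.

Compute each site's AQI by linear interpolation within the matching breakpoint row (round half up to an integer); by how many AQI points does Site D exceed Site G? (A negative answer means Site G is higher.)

35

Site B 488.89: bracket 300.77–503.84 → index 81–120; slope 39/203.07, offset 188.12.
AQI = 81 + 39/203.07·188.12 ≈ 117.13 ⇒ 117.
Site G: row 194.10–300.76 (AQI 41–80). (80−41)·(299.03−194.10)/(300.76−194.10) + 41 = 39·104.93/106.66 + 41 ≈ 79.37 → 79.
Site D: row 300.77–503.84 (AQI 81–120). (120−81)·(470.63−300.77)/(503.84−300.77) + 81 = 39·169.86/203.07 + 81 ≈ 113.62 → 114.
AQIs: Site B=117, Site G=79, Site D=114. Site D (114) − Site G (79) = 35.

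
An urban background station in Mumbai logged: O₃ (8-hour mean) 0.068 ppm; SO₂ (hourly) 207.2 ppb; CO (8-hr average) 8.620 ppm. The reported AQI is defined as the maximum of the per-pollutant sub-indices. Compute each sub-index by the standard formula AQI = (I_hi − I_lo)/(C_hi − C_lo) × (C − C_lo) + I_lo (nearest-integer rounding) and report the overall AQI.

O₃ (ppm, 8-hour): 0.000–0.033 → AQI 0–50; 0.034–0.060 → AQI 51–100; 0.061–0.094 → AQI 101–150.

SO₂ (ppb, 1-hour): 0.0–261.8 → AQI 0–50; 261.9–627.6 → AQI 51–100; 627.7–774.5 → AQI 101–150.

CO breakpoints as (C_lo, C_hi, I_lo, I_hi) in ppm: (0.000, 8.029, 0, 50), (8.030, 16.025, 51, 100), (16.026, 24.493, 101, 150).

111

O₃: 0.068 lies in 0.061–0.094, so I_lo=101, I_hi=150, C_lo=0.061, C_hi=0.094.
(150−101)/(0.094−0.061) × (0.068−0.061) + 101 = 49/0.033 × 0.007 + 101 ≈ 111.39 → 111.
SO₂: 207.2 lies in 0.0–261.8, so I_lo=0, I_hi=50, C_lo=0.0, C_hi=261.8.
(50−0)/(261.8−0.0) × (207.2−0.0) + 0 = 50/261.8 × 207.2 + 0 ≈ 39.57 → 40.
CO: row 8.030–16.025 (AQI 51–100). (100−51)·(8.620−8.030)/(16.025−8.030) + 51 = 49·0.590/7.995 + 51 ≈ 54.62 → 55.
Sub-indices: O₃→111, SO₂→40, CO→55. Overall AQI = max = 111; dominant pollutant is O₃.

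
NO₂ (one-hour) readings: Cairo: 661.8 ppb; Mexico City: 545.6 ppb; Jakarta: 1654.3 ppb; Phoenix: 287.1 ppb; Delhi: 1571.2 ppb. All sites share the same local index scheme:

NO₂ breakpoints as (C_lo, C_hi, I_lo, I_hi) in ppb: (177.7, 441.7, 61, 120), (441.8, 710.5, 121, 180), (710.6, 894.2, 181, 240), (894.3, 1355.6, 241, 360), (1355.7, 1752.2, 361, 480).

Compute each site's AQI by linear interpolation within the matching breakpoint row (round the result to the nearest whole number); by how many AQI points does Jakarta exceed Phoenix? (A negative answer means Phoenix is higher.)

Cairo: 661.8 lies in 441.8–710.5, so I_lo=121, I_hi=180, C_lo=441.8, C_hi=710.5.
(180−121)/(710.5−441.8) × (661.8−441.8) + 121 = 59/268.7 × 220.0 + 121 ≈ 169.31 → 169.
Mexico City: row 441.8–710.5 (AQI 121–180). (180−121)·(545.6−441.8)/(710.5−441.8) + 121 = 59·103.8/268.7 + 121 ≈ 143.79 → 144.
Jakarta: 1654.3 lies in 1355.7–1752.2, so I_lo=361, I_hi=480, C_lo=1355.7, C_hi=1752.2.
(480−361)/(1752.2−1355.7) × (1654.3−1355.7) + 361 = 119/396.5 × 298.6 + 361 ≈ 450.62 → 451.
Phoenix: row 177.7–441.7 (AQI 61–120). (120−61)·(287.1−177.7)/(441.7−177.7) + 61 = 59·109.4/264.0 + 61 ≈ 85.45 → 85.
Delhi 1571.2: bracket 1355.7–1752.2 → index 361–480; slope 119/396.5, offset 215.5.
AQI = 361 + 119/396.5·215.5 ≈ 425.68 ⇒ 426.
AQIs: Cairo=169, Mexico City=144, Jakarta=451, Phoenix=85, Delhi=426. Jakarta (451) − Phoenix (85) = 366.

366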